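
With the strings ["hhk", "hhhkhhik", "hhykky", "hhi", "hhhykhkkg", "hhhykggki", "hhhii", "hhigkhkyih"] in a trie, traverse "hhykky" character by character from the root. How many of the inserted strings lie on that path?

Walk "hhykky" from the root; an end-of-word marker is hit whenever a stored word is a prefix of "hhykky".
Prefixes of the query that are stored words: "hhykky"
Count: 1

1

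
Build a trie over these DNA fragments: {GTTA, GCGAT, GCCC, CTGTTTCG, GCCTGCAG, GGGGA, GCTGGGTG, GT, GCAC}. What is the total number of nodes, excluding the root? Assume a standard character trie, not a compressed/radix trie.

35

Trace insertions, counting only characters that open a new branch:
  "GTTA" → 4 new (G, T, T, A)
  "GCGAT" → prefix "G" already present; 4 new (C, G, A, T)
  "GCCC" → prefix "GC" already present; 2 new (C, C)
  "CTGTTTCG" → 8 new (C, T, G, T, T, T, C, G)
  "GCCTGCAG" → prefix "GCC" already present; 5 new (T, G, C, A, G)
  "GGGGA" → prefix "G" already present; 4 new (G, G, G, A)
  "GCTGGGTG" → prefix "GC" already present; 6 new (T, G, G, G, T, G)
  "GT" → prefix "GT" already present; 0 new (none)
  "GCAC" → prefix "GC" already present; 2 new (A, C)
Total nodes = 4 + 4 + 2 + 8 + 5 + 4 + 6 + 0 + 2 = 35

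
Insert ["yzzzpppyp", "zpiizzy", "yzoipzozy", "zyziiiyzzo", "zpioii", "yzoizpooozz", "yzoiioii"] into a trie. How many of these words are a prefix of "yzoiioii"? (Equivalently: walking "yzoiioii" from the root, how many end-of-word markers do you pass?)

Traverse "yzoiioii" character by character; count nodes along the way that are marked as word ends.
Prefixes of the query that are stored words: "yzoiioii"
Count: 1

1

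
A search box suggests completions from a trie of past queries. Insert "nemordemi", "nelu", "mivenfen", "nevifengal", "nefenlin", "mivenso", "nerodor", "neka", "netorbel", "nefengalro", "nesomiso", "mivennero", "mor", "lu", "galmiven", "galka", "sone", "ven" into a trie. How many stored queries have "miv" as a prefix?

Traverse to the node for "miv", then collect every word in that subtree.
Matches: "mivenfen", "mivennero", "mivenso"
Count: 3

3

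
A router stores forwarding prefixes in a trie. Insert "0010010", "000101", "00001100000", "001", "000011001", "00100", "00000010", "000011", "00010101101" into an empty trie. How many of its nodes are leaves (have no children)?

5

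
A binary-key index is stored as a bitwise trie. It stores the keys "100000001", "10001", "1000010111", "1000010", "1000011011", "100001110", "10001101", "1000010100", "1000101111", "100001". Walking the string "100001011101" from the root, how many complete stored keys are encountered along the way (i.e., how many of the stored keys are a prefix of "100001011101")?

3

Walk "100001011101" from the root; an end-of-word marker is hit whenever a stored word is a prefix of "100001011101".
Prefixes of the query that are stored words: "100001", "1000010", "1000010111"
Count: 3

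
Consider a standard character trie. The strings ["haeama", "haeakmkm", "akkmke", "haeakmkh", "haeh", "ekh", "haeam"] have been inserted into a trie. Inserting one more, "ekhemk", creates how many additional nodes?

3

Walking "ekhemk" from the root, the first 3 characters ("ekh") follow existing edges; "e" is the first miss.
Each of the 3 remaining characters creates one node.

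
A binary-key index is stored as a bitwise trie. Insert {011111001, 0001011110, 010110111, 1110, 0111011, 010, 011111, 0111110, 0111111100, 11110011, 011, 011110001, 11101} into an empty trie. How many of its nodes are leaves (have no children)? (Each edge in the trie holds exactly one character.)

A leaf is a node with no children — equivalently, the end of a word that is not a proper prefix of any other stored word.
Those words: "0001011110", "010110111", "0111011", "011110001", "011111001", "0111111100", "11101", "11110011"
Leaf count: 8

8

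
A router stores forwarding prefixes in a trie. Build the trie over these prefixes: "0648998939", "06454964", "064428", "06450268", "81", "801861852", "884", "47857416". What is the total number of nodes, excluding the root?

42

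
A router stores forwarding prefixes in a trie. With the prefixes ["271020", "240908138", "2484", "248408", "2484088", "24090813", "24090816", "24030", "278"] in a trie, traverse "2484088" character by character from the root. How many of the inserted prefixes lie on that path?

Check each prefix of "2484088" against the stored set — each match is an end-marker on the path.
Prefixes of the query that are stored words: "2484", "248408", "2484088"
Count: 3

3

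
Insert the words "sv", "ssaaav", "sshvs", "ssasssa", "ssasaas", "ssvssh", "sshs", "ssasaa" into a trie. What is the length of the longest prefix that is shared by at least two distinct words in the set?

6

Equivalently: take the maximum, over all pairs, of their longest common prefix length.
"ssasaa" and "ssasaas" agree on "ssasaa" (6 characters) before diverging; nothing deeper is shared.
Longest shared-prefix length: 6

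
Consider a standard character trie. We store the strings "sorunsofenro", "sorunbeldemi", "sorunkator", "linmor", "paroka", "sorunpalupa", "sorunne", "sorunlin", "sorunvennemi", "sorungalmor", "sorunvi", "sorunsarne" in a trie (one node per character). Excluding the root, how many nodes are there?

65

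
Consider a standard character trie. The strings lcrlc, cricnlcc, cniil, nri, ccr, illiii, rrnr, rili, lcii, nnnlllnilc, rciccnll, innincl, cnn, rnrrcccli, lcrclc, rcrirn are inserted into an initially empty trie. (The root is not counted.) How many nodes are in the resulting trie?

75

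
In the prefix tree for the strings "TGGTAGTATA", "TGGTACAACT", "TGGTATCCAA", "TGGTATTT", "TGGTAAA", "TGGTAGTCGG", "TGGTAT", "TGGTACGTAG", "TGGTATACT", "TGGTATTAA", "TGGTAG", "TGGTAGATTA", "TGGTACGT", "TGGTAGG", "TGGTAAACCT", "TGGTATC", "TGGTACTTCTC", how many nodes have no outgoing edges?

12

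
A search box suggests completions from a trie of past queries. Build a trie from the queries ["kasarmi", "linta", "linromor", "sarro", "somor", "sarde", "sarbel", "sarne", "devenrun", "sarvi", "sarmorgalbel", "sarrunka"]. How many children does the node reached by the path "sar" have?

6

The children of the "sar" node are the distinct next characters among strings starting with "sar".
Distinct next characters after "sar": b, d, m, n, r, v.
That node has 6 child edges.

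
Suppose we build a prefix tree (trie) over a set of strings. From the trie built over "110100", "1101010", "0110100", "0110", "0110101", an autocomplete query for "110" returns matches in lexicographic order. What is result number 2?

1101010

Filter for "110…" and sort: "110100", "1101010"
The 2nd is 1101010.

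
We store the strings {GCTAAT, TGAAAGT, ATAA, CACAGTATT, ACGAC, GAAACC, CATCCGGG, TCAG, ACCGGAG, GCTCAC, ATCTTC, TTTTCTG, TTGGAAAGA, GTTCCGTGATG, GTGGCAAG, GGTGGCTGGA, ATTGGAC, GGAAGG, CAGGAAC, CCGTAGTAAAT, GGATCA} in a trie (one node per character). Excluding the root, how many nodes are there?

121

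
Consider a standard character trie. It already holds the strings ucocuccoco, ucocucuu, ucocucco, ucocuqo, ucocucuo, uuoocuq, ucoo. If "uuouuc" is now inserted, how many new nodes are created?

The longest prefix of "uuouuc" already in the trie is "uuo" (length 3).
Each of the 3 remaining characters creates one node.

3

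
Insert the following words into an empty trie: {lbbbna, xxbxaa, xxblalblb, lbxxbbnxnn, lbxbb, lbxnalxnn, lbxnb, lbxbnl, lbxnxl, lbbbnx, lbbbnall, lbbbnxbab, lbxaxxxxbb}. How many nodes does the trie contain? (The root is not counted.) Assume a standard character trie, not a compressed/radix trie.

52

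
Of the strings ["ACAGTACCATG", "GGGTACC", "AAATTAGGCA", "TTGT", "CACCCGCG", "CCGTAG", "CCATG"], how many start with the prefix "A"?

2

Walk to "A"; the words in its subtree are exactly those with that prefix.
Matches: "AAATTAGGCA", "ACAGTACCATG"
Count: 2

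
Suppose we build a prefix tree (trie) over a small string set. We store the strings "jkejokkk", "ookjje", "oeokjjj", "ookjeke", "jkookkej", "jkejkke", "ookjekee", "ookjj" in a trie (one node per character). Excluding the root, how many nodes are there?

33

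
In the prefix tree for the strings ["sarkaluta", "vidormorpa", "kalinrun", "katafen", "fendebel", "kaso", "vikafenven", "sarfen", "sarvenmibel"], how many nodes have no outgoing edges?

A leaf is a node with no children — equivalently, the end of a word that is not a proper prefix of any other stored word.
Those words: "fendebel", "kalinrun", "kaso", "katafen", "sarfen", "sarkaluta", "sarvenmibel", "vidormorpa", "vikafenven"
Leaf count: 9

9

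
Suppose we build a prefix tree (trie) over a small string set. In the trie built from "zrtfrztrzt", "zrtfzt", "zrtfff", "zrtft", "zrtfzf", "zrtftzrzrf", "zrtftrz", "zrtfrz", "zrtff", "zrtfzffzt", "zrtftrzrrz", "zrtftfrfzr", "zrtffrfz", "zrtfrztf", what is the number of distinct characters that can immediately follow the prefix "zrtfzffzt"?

0

Follow the path "zrtfzffzt" to its node, then look at its outgoing edges.
No stored string extends past "zrtfzffzt".
That node has 0 child edges.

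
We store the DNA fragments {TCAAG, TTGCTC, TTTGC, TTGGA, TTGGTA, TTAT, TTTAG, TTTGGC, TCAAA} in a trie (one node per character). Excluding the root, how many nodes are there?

24

For each word, the new-node count is its length minus the longest prefix already in the trie:
  "TCAAG" → 5 new (T, C, A, A, G)
  "TTGCTC" → prefix "T" already present; 5 new (T, G, C, T, C)
  "TTTGC" → prefix "TT" already present; 3 new (T, G, C)
  "TTGGA" → prefix "TTG" already present; 2 new (G, A)
  "TTGGTA" → prefix "TTGG" already present; 2 new (T, A)
  "TTAT" → prefix "TT" already present; 2 new (A, T)
  "TTTAG" → prefix "TTT" already present; 2 new (A, G)
  "TTTGGC" → prefix "TTTG" already present; 2 new (G, C)
  "TCAAA" → prefix "TCAA" already present; 1 new (A)
Total nodes = 5 + 5 + 3 + 2 + 2 + 2 + 2 + 2 + 1 = 24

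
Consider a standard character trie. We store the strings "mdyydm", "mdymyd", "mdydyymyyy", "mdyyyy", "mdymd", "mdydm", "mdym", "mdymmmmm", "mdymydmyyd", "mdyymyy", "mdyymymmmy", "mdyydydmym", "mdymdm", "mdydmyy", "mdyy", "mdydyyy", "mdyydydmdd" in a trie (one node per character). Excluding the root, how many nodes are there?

46

Insert word by word; a character creates a node only if that edge doesn't already exist:
  "mdyydm" → 6 new (m, d, y, y, d, m)
  "mdymyd" → prefix "mdy" already present; 3 new (m, y, d)
  "mdydyymyyy" → prefix "mdy" already present; 7 new (d, y, y, m, y, y, y)
  "mdyyyy" → prefix "mdyy" already present; 2 new (y, y)
  "mdymd" → prefix "mdym" already present; 1 new (d)
  "mdydm" → prefix "mdyd" already present; 1 new (m)
  "mdym" → prefix "mdym" already present; 0 new (none)
  "mdymmmmm" → prefix "mdym" already present; 4 new (m, m, m, m)
  "mdymydmyyd" → prefix "mdymyd" already present; 4 new (m, y, y, d)
  "mdyymyy" → prefix "mdyy" already present; 3 new (m, y, y)
  "mdyymymmmy" → prefix "mdyymy" already present; 4 new (m, m, m, y)
  "mdyydydmym" → prefix "mdyyd" already present; 5 new (y, d, m, y, m)
  "mdymdm" → prefix "mdymd" already present; 1 new (m)
  "mdydmyy" → prefix "mdydm" already present; 2 new (y, y)
  "mdyy" → prefix "mdyy" already present; 0 new (none)
  "mdydyyy" → prefix "mdydyy" already present; 1 new (y)
  "mdyydydmdd" → prefix "mdyydydm" already present; 2 new (d, d)
Total nodes = 6 + 3 + 7 + 2 + 1 + 1 + 0 + 4 + 4 + 3 + 4 + 5 + 1 + 2 + 0 + 1 + 2 = 46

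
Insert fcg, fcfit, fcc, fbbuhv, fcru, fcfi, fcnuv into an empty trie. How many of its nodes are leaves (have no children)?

6

Leaves are exactly the stored words that no other stored word extends.
Those words: "fbbuhv", "fcc", "fcfit", "fcg", "fcnuv", "fcru"
Leaf count: 6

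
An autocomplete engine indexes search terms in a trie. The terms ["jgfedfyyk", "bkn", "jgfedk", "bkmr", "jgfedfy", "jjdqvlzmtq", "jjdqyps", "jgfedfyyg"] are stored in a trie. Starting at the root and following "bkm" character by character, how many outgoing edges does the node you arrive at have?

Follow the path "bkm" to its node, then look at its outgoing edges.
Distinct next characters after "bkm": r.
That node has 1 child edge.

1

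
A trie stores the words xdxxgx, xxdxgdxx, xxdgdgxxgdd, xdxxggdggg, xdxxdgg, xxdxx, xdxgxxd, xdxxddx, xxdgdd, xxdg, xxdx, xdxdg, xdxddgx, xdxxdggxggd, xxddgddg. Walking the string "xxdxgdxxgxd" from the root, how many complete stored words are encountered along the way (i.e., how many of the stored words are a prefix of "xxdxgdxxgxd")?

Traverse "xxdxgdxxgxd" character by character; count nodes along the way that are marked as word ends.
Prefixes of the query that are stored words: "xxdx", "xxdxgdxx"
Count: 2

2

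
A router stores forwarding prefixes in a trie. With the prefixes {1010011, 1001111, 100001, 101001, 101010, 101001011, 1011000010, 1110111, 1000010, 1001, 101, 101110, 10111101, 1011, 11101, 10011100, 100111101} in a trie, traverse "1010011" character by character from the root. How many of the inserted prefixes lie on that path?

Check each prefix of "1010011" against the stored set — each match is an end-marker on the path.
Prefixes of the query that are stored words: "101", "101001", "1010011"
Count: 3

3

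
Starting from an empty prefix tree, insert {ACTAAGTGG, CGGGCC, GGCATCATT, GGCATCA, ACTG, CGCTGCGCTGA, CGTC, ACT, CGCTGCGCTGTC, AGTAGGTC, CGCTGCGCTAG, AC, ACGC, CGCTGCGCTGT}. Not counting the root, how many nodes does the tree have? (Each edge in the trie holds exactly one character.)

Count nodes per top-level branch (shared prefixes stored once):
  'A'-branch (AC, ACGC, ACT, ACTAAGTGG, ACTG, AGTAGGTC): 19 nodes
  'C'-branch (CGCTGCGCTAG, CGCTGCGCTGA, CGCTGCGCTGT, CGCTGCGCTGTC, CGGGCC, CGTC): 21 nodes
  'G'-branch (GGCATCA, GGCATCATT): 9 nodes
Sum: 49

49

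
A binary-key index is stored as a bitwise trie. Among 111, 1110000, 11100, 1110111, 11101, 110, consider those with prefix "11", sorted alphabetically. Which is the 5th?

DFS of the "11" subtree visits, in order: "110", "111", "11100", "1110000", "11101", "1110111"
Position 5: 11101

11101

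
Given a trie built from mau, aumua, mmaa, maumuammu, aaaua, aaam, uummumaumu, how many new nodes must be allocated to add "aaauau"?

1

Walking "aaauau" from the root, the first 5 characters ("aaaua") follow existing edges; "u" is the first miss.
So 6 − 5 = 1 new nodes.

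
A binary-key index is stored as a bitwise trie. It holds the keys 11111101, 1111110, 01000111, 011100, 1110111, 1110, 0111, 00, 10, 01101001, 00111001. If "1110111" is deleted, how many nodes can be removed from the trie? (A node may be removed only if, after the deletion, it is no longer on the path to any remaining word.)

3

After clearing the end-marker at "1110111", prune upward until reaching a node still needed by another word.
The suffix "111" (3 nodes) is used only by "1110111"; "1110" is itself a stored word, so pruning stops there.
Nodes removed: 3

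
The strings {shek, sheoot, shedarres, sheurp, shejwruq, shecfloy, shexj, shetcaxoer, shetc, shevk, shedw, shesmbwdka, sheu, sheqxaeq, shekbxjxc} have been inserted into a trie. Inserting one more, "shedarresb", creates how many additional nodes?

"shedarres" is already a path in the trie; the remaining "b" must be added.
Each of the 1 remaining characters creates one node.

1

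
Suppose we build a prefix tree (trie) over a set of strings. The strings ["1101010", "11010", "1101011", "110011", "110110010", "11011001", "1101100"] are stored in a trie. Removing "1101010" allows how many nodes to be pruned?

1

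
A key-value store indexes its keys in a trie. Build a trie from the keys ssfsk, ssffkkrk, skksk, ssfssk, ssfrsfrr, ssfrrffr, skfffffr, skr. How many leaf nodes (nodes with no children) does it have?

Leaves are exactly the stored words that no other stored word extends.
Those words: "skfffffr", "skksk", "skr", "ssffkkrk", "ssfrrffr", "ssfrsfrr", "ssfsk", "ssfssk"
Leaf count: 8

8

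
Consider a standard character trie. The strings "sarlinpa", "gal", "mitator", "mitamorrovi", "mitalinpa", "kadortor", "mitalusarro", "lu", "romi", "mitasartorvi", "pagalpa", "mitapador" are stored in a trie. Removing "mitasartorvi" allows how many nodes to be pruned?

8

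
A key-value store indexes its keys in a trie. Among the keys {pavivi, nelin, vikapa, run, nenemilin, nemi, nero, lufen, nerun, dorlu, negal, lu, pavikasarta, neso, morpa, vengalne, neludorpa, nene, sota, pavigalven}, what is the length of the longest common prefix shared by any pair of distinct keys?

4

Equivalently: take the maximum, over all pairs, of their longest common prefix length.
e.g. "nene" and "nenemilin" share the prefix "nene" of length 4; no pair shares a longer one.
Longest shared-prefix length: 4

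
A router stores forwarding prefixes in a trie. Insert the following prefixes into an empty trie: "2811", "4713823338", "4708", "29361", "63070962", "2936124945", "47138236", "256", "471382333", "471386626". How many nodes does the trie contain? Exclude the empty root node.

Trie structure (* marks end of a word):
(root)
├─ 2
│  ├─ 5
│  │  └─ 6 *
│  ├─ 8
│  │  └─ 1
│  │     └─ 1 *
│  └─ 9
│     └─ 3
│        └─ 6
│           └─ 1 *
│              └─ 2
│                 └─ 4
│                    └─ 9
│                       └─ 4
│                          └─ 5 *
├─ 4
│  └─ 7
│     ├─ 0
│     │  └─ 8 *
│     └─ 1
│        └─ 3
│           └─ 8
│              ├─ 2
│              │  └─ 3
│              │     ├─ 3
│              │     │  └─ 3 *
│              │     │     └─ 8 *
│              │     └─ 6 *
│              └─ 6
│                 └─ 6
│                    └─ 2
│                       └─ 6 *
└─ 6
   └─ 3
      └─ 0
         └─ 7
            └─ 0
               └─ 9
                  └─ 6
                     └─ 2 *
Counting every labelled node above: 40.

40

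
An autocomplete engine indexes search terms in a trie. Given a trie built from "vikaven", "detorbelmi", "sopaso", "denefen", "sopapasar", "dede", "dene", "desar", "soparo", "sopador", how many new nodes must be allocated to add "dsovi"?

4

Walking "dsovi" from the root, the first 1 characters ("d") follow existing edges; "s" is the first miss.
Each of the 4 remaining characters creates one node.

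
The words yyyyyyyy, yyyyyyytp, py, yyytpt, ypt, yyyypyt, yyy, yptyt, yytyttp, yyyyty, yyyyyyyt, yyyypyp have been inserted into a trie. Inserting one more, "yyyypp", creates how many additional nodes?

Walking "yyyypp" from the root, the first 5 characters ("yyyyp") follow existing edges; "p" is the first miss.
So 6 − 5 = 1 new nodes.

1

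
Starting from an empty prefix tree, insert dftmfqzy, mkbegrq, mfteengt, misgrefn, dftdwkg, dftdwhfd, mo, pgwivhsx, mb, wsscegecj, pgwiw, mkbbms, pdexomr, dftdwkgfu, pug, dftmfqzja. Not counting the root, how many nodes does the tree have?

71

Insert word by word; a character creates a node only if that edge doesn't already exist:
  "dftmfqzy" → 8 new (d, f, t, m, f, q, z, y)
  "mkbegrq" → 7 new (m, k, b, e, g, r, q)
  "mfteengt" → prefix "m" already present; 7 new (f, t, e, e, n, g, t)
  "misgrefn" → prefix "m" already present; 7 new (i, s, g, r, e, f, n)
  "dftdwkg" → prefix "dft" already present; 4 new (d, w, k, g)
  "dftdwhfd" → prefix "dftdw" already present; 3 new (h, f, d)
  "mo" → prefix "m" already present; 1 new (o)
  "pgwivhsx" → 8 new (p, g, w, i, v, h, s, x)
  "mb" → prefix "m" already present; 1 new (b)
  "wsscegecj" → 9 new (w, s, s, c, e, g, e, c, j)
  "pgwiw" → prefix "pgwi" already present; 1 new (w)
  "mkbbms" → prefix "mkb" already present; 3 new (b, m, s)
  "pdexomr" → prefix "p" already present; 6 new (d, e, x, o, m, r)
  "dftdwkgfu" → prefix "dftdwkg" already present; 2 new (f, u)
  "pug" → prefix "p" already present; 2 new (u, g)
  "dftmfqzja" → prefix "dftmfqz" already present; 2 new (j, a)
Total nodes = 8 + 7 + 7 + 7 + 4 + 3 + 1 + 8 + 1 + 9 + 1 + 3 + 6 + 2 + 2 + 2 = 71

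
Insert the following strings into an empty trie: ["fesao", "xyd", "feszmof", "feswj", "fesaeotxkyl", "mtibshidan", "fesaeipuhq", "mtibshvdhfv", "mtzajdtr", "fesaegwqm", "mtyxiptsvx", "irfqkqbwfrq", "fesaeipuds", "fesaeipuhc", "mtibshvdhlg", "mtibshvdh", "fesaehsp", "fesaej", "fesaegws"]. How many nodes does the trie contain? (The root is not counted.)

80

Insert word by word; a character creates a node only if that edge doesn't already exist:
  "fesao" → 5 new (f, e, s, a, o)
  "xyd" → 3 new (x, y, d)
  "feszmof" → prefix "fes" already present; 4 new (z, m, o, f)
  "feswj" → prefix "fes" already present; 2 new (w, j)
  "fesaeotxkyl" → prefix "fesa" already present; 7 new (e, o, t, x, k, y, l)
  "mtibshidan" → 10 new (m, t, i, b, s, h, i, d, a, n)
  "fesaeipuhq" → prefix "fesae" already present; 5 new (i, p, u, h, q)
  "mtibshvdhfv" → prefix "mtibsh" already present; 5 new (v, d, h, f, v)
  "mtzajdtr" → prefix "mt" already present; 6 new (z, a, j, d, t, r)
  "fesaegwqm" → prefix "fesae" already present; 4 new (g, w, q, m)
  "mtyxiptsvx" → prefix "mt" already present; 8 new (y, x, i, p, t, s, v, x)
  "irfqkqbwfrq" → 11 new (i, r, f, q, k, q, b, w, f, r, q)
  "fesaeipuds" → prefix "fesaeipu" already present; 2 new (d, s)
  "fesaeipuhc" → prefix "fesaeipuh" already present; 1 new (c)
  "mtibshvdhlg" → prefix "mtibshvdh" already present; 2 new (l, g)
  "mtibshvdh" → prefix "mtibshvdh" already present; 0 new (none)
  "fesaehsp" → prefix "fesae" already present; 3 new (h, s, p)
  "fesaej" → prefix "fesae" already present; 1 new (j)
  "fesaegws" → prefix "fesaegw" already present; 1 new (s)
Total nodes = 5 + 3 + 4 + 2 + 7 + 10 + 5 + 5 + 6 + 4 + 8 + 11 + 2 + 1 + 2 + 0 + 3 + 1 + 1 = 80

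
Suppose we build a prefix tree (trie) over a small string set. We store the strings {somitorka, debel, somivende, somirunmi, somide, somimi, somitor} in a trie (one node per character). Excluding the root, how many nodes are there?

28

For each word, the new-node count is its length minus the longest prefix already in the trie:
  "somitorka" → 9 new (s, o, m, i, t, o, r, k, a)
  "debel" → 5 new (d, e, b, e, l)
  "somivende" → prefix "somi" already present; 5 new (v, e, n, d, e)
  "somirunmi" → prefix "somi" already present; 5 new (r, u, n, m, i)
  "somide" → prefix "somi" already present; 2 new (d, e)
  "somimi" → prefix "somi" already present; 2 new (m, i)
  "somitor" → prefix "somitor" already present; 0 new (none)
Total nodes = 9 + 5 + 5 + 5 + 2 + 2 + 0 = 28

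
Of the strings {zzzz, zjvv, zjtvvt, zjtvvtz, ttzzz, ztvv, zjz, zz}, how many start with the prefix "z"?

Filter for entries beginning with "z":
Words under "z": zjtvvt, zjtvvtz, zjvv, zjz, ztvv, zz, zzzz
Count: 7

7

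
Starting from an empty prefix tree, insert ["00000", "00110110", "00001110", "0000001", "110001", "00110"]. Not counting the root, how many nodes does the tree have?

Count nodes per top-level branch (shared prefixes stored once):
  '0'-branch (00000, 0000001, 00001110, 00110, 00110110): 17 nodes
  '1'-branch (110001): 6 nodes
Sum: 23

23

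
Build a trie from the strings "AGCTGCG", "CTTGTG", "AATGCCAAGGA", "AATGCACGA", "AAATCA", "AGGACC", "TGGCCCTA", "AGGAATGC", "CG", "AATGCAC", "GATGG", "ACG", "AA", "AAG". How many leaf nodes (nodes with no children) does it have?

12

A leaf is a node with no children — equivalently, the end of a word that is not a proper prefix of any other stored word.
Those words: "AAATCA", "AAG", "AATGCACGA", "AATGCCAAGGA", "ACG", "AGCTGCG", "AGGAATGC", "AGGACC", "CG", "CTTGTG", "GATGG", "TGGCCCTA"
Leaf count: 12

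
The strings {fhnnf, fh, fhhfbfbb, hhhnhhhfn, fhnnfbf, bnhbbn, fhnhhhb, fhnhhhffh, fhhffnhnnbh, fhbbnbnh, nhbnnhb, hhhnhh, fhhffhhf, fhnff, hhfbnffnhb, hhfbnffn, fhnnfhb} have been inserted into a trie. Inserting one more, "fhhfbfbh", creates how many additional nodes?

1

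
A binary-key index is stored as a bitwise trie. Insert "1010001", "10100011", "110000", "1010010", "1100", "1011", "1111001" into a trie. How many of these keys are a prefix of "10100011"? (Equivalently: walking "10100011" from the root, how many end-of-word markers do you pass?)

Check each prefix of "10100011" against the stored set — each match is an end-marker on the path.
Prefixes of the query that are stored words: "1010001", "10100011"
Count: 2

2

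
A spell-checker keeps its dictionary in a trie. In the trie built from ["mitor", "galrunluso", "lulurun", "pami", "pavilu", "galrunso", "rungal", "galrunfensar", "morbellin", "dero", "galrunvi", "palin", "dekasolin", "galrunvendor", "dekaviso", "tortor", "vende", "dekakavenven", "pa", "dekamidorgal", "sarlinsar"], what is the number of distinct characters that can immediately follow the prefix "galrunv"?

2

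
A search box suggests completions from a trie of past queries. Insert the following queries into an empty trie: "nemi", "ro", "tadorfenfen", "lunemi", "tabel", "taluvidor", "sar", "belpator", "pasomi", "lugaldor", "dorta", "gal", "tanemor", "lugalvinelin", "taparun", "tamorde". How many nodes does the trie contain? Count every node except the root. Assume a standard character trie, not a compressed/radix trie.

Insert word by word; a character creates a node only if that edge doesn't already exist:
  "nemi" → 4 new (n, e, m, i)
  "ro" → 2 new (r, o)
  "tadorfenfen" → 11 new (t, a, d, o, r, f, e, n, f, e, n)
  "lunemi" → 6 new (l, u, n, e, m, i)
  "tabel" → prefix "ta" already present; 3 new (b, e, l)
  "taluvidor" → prefix "ta" already present; 7 new (l, u, v, i, d, o, r)
  "sar" → 3 new (s, a, r)
  "belpator" → 8 new (b, e, l, p, a, t, o, r)
  "pasomi" → 6 new (p, a, s, o, m, i)
  "lugaldor" → prefix "lu" already present; 6 new (g, a, l, d, o, r)
  "dorta" → 5 new (d, o, r, t, a)
  "gal" → 3 new (g, a, l)
  "tanemor" → prefix "ta" already present; 5 new (n, e, m, o, r)
  "lugalvinelin" → prefix "lugal" already present; 7 new (v, i, n, e, l, i, n)
  "taparun" → prefix "ta" already present; 5 new (p, a, r, u, n)
  "tamorde" → prefix "ta" already present; 5 new (m, o, r, d, e)
Total nodes = 4 + 2 + 11 + 6 + 3 + 7 + 3 + 8 + 6 + 6 + 5 + 3 + 5 + 7 + 5 + 5 = 86

86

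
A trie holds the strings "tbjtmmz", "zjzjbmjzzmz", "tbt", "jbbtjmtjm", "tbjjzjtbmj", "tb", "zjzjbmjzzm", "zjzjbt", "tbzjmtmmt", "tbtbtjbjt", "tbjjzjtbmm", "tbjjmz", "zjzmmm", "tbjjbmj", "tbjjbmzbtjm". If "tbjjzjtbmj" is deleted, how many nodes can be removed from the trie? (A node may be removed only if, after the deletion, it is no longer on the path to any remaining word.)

Walk "tbjjzjtbmj" from the leaf back toward the root, removing each node that no remaining word uses.
The suffix "j" (1 node) is used only by "tbjjzjtbmj"; the node for "tbjjzjtbm" still has the child "m", so pruning stops there.
Nodes removed: 1

1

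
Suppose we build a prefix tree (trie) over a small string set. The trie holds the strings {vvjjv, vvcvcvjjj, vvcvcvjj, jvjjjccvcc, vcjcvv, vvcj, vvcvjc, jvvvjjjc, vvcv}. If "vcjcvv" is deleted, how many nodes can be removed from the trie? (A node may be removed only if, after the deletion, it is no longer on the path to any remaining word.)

5

A node on "vcjcvv"'s path can go only if nothing else ends at it or branches off below it.
The suffix "cjcvv" (5 nodes) is used only by "vcjcvv"; the node for "v" still has the child "v", so pruning stops there.
Nodes removed: 5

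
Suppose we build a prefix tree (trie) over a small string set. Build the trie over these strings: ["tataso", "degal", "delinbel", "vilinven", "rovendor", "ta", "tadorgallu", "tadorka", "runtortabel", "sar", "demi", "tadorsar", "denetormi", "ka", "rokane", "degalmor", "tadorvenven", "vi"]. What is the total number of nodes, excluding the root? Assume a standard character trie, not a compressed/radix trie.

For each word, the new-node count is its length minus the longest prefix already in the trie:
  "tataso" → 6 new (t, a, t, a, s, o)
  "degal" → 5 new (d, e, g, a, l)
  "delinbel" → prefix "de" already present; 6 new (l, i, n, b, e, l)
  "vilinven" → 8 new (v, i, l, i, n, v, e, n)
  "rovendor" → 8 new (r, o, v, e, n, d, o, r)
  "ta" → prefix "ta" already present; 0 new (none)
  "tadorgallu" → prefix "ta" already present; 8 new (d, o, r, g, a, l, l, u)
  "tadorka" → prefix "tador" already present; 2 new (k, a)
  "runtortabel" → prefix "r" already present; 10 new (u, n, t, o, r, t, a, b, e, l)
  "sar" → 3 new (s, a, r)
  "demi" → prefix "de" already present; 2 new (m, i)
  "tadorsar" → prefix "tador" already present; 3 new (s, a, r)
  "denetormi" → prefix "de" already present; 7 new (n, e, t, o, r, m, i)
  "ka" → 2 new (k, a)
  "rokane" → prefix "ro" already present; 4 new (k, a, n, e)
  "degalmor" → prefix "degal" already present; 3 new (m, o, r)
  "tadorvenven" → prefix "tador" already present; 6 new (v, e, n, v, e, n)
  "vi" → prefix "vi" already present; 0 new (none)
Total nodes = 6 + 5 + 6 + 8 + 8 + 0 + 8 + 2 + 10 + 3 + 2 + 3 + 7 + 2 + 4 + 3 + 6 + 0 = 83

83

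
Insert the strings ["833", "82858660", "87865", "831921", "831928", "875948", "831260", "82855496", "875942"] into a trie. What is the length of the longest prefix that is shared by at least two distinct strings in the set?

Equivalently: take the maximum, over all pairs, of their longest common prefix length.
"831921" and "831928" agree on "83192" (5 characters) before diverging; nothing deeper is shared.
Longest shared-prefix length: 5

5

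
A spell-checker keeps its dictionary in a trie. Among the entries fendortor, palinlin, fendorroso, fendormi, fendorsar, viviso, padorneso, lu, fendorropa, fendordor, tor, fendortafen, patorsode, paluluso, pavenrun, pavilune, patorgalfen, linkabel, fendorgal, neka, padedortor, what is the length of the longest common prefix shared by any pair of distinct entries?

8

Look for the deepest trie node that still has at least two words in its subtree.
"fendorropa" and "fendorroso" agree on "fendorro" (8 characters) before diverging; nothing deeper is shared.
Longest shared-prefix length: 8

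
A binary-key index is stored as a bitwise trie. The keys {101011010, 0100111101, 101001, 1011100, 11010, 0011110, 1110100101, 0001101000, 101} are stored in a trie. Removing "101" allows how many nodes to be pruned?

Walk "101" from the leaf back toward the root, removing each node that no remaining word uses.
Every node on "101" is still needed (e.g. by "101011010"), so nothing is freed.
Nodes removed: 0

0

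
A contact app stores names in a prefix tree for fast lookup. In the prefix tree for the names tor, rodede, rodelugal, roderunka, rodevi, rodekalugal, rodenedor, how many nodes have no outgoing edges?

A leaf is a node with no children — equivalently, the end of a word that is not a proper prefix of any other stored word.
Those words: "rodede", "rodekalugal", "rodelugal", "rodenedor", "roderunka", "rodevi", "tor"
Leaf count: 7

7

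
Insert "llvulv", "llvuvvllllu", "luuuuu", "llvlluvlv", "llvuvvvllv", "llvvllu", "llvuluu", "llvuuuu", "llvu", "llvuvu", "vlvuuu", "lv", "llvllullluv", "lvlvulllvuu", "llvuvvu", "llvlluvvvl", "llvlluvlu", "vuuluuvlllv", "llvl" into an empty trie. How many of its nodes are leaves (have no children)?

16

A leaf is a node with no children — equivalently, the end of a word that is not a proper prefix of any other stored word.
Those words: "llvllullluv", "llvlluvlu", "llvlluvlv", "llvlluvvvl", "llvuluu", "llvulv", "llvuuuu", "llvuvu", "llvuvvllllu", "llvuvvu", "llvuvvvllv", "llvvllu", "luuuuu", "lvlvulllvuu", "vlvuuu", "vuuluuvlllv"
Leaf count: 16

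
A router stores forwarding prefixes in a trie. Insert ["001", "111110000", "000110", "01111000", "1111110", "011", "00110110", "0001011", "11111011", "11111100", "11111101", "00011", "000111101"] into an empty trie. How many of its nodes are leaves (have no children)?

Leaves are exactly the stored words that no other stored word extends.
Those words: "0001011", "000110", "000111101", "00110110", "01111000", "111110000", "11111011", "11111100", "11111101"
Leaf count: 9

9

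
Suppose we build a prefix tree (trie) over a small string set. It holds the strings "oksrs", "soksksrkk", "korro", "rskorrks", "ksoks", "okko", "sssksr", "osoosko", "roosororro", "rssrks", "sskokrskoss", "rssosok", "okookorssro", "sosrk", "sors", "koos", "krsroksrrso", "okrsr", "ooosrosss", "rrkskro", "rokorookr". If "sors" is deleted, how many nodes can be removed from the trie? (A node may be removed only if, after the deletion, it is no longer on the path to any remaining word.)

After clearing the end-marker at "sors", prune upward until reaching a node still needed by another word.
The suffix "rs" (2 nodes) is used only by "sors"; the node for "so" still has the child "k", so pruning stops there.
Nodes removed: 2

2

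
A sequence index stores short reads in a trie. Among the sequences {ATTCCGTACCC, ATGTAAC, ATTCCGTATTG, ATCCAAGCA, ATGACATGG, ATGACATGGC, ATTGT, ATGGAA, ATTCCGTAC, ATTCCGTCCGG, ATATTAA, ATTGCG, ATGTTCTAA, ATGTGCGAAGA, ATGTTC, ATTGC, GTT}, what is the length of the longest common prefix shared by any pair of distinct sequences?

9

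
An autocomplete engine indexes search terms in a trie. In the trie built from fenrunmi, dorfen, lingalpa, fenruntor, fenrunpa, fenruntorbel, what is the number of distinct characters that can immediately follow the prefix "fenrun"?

3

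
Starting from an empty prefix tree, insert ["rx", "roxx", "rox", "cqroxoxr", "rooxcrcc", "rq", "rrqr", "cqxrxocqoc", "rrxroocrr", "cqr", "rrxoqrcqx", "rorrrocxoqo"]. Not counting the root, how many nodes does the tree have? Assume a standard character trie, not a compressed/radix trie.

Count nodes per top-level branch (shared prefixes stored once):
  'c'-branch (cqr, cqroxoxr, cqxrxocqoc): 16 nodes
  'r'-branch (rooxcrcc, rorrrocxoqo, rox, roxx, rq, rrqr, rrxoqrcqx, rrxroocrr, rx): 37 nodes
Sum: 53

53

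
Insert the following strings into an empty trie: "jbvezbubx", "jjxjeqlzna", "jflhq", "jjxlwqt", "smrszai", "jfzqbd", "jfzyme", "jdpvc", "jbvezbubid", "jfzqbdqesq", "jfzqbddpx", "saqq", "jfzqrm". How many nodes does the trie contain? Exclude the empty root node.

Trace insertions, counting only characters that open a new branch:
  "jbvezbubx" → 9 new (j, b, v, e, z, b, u, b, x)
  "jjxjeqlzna" → prefix "j" already present; 9 new (j, x, j, e, q, l, z, n, a)
  "jflhq" → prefix "j" already present; 4 new (f, l, h, q)
  "jjxlwqt" → prefix "jjx" already present; 4 new (l, w, q, t)
  "smrszai" → 7 new (s, m, r, s, z, a, i)
  "jfzqbd" → prefix "jf" already present; 4 new (z, q, b, d)
  "jfzyme" → prefix "jfz" already present; 3 new (y, m, e)
  "jdpvc" → prefix "j" already present; 4 new (d, p, v, c)
  "jbvezbubid" → prefix "jbvezbub" already present; 2 new (i, d)
  "jfzqbdqesq" → prefix "jfzqbd" already present; 4 new (q, e, s, q)
  "jfzqbddpx" → prefix "jfzqbd" already present; 3 new (d, p, x)
  "saqq" → prefix "s" already present; 3 new (a, q, q)
  "jfzqrm" → prefix "jfzq" already present; 2 new (r, m)
Total nodes = 9 + 9 + 4 + 4 + 7 + 4 + 3 + 4 + 2 + 4 + 3 + 3 + 2 = 58

58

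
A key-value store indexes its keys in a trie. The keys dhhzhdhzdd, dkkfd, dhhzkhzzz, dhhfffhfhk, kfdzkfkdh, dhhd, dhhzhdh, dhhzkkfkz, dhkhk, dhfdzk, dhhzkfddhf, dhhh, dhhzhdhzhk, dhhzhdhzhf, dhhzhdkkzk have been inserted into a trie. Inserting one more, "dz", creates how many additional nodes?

"d" is already a path in the trie; the remaining "z" must be added.
So 2 − 1 = 1 new nodes.

1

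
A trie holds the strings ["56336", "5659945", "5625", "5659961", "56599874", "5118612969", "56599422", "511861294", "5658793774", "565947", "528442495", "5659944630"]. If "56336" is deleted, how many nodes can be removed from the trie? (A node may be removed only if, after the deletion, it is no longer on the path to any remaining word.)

Walk "56336" from the leaf back toward the root, removing each node that no remaining word uses.
The suffix "336" (3 nodes) is used only by "56336"; the node for "56" still has the child "5", so pruning stops there.
Nodes removed: 3

3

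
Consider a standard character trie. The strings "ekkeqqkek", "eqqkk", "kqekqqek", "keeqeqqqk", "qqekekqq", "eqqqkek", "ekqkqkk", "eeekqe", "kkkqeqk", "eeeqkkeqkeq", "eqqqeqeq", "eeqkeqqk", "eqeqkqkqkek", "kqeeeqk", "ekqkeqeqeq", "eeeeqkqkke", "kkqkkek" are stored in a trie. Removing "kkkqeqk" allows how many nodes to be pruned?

5

After clearing the end-marker at "kkkqeqk", prune upward until reaching a node still needed by another word.
The suffix "kqeqk" (5 nodes) is used only by "kkkqeqk"; the node for "kk" still has the child "q", so pruning stops there.
Nodes removed: 5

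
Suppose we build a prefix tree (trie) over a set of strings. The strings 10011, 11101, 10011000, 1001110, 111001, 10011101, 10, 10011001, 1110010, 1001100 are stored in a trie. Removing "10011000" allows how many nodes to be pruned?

1

Walk "10011000" from the leaf back toward the root, removing each node that no remaining word uses.
The suffix "0" (1 node) is used only by "10011000"; the node for "1001100" still has the child "1", so pruning stops there.
Nodes removed: 1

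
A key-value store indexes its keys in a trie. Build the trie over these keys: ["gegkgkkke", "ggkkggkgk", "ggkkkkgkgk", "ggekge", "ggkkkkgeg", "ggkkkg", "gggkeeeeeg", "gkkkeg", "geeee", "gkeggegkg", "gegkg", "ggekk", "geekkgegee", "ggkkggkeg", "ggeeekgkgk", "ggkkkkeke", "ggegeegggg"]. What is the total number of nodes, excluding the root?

For each word, the new-node count is its length minus the longest prefix already in the trie:
  "gegkgkkke" → 9 new (g, e, g, k, g, k, k, k, e)
  "ggkkggkgk" → prefix "g" already present; 8 new (g, k, k, g, g, k, g, k)
  "ggkkkkgkgk" → prefix "ggkk" already present; 6 new (k, k, g, k, g, k)
  "ggekge" → prefix "gg" already present; 4 new (e, k, g, e)
  "ggkkkkgeg" → prefix "ggkkkkg" already present; 2 new (e, g)
  "ggkkkg" → prefix "ggkkk" already present; 1 new (g)
  "gggkeeeeeg" → prefix "gg" already present; 8 new (g, k, e, e, e, e, e, g)
  "gkkkeg" → prefix "g" already present; 5 new (k, k, k, e, g)
  "geeee" → prefix "ge" already present; 3 new (e, e, e)
  "gkeggegkg" → prefix "gk" already present; 7 new (e, g, g, e, g, k, g)
  "gegkg" → prefix "gegkg" already present; 0 new (none)
  "ggekk" → prefix "ggek" already present; 1 new (k)
  "geekkgegee" → prefix "gee" already present; 7 new (k, k, g, e, g, e, e)
  "ggkkggkeg" → prefix "ggkkggk" already present; 2 new (e, g)
  "ggeeekgkgk" → prefix "gge" already present; 7 new (e, e, k, g, k, g, k)
  "ggkkkkeke" → prefix "ggkkkk" already present; 3 new (e, k, e)
  "ggegeegggg" → prefix "gge" already present; 7 new (g, e, e, g, g, g, g)
Total nodes = 9 + 8 + 6 + 4 + 2 + 1 + 8 + 5 + 3 + 7 + 0 + 1 + 7 + 2 + 7 + 3 + 7 = 80

80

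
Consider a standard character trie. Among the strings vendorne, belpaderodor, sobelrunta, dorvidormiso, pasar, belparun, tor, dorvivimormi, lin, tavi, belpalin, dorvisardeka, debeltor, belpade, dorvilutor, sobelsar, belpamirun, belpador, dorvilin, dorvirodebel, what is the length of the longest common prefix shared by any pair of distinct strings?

7

The deepest shared node is where two words last agree before diverging.
"belpade" and "belpaderodor" agree on "belpade" (7 characters) before diverging; nothing deeper is shared.
Longest shared-prefix length: 7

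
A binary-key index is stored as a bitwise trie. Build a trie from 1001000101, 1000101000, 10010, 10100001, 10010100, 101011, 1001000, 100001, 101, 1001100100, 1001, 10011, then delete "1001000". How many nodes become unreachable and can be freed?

Walk "1001000" from the leaf back toward the root, removing each node that no remaining word uses.
Every node on "1001000" is still needed (e.g. by "1001000101"), so nothing is freed.
Nodes removed: 0

0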